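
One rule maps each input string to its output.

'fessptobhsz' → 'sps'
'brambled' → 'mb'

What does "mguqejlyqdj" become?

qed

The pattern: swap each adjacent pair of characters (1↔2, 3↔4, ...), then keep one character in every 3, starting at position 3 (positions 3rd, 6th, 9th, ...).
Starting from "mguqejlyqdj": after the first operation, "gmqujeyldqj"; after the second, "qed".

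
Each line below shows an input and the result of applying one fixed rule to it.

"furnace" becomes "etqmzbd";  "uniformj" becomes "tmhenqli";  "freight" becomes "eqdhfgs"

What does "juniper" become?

itmhodq

In each case the input is transformed by: shift every letter 1 place backward in the alphabet (wrapping around).
On "juniper" that produces "itmhodq".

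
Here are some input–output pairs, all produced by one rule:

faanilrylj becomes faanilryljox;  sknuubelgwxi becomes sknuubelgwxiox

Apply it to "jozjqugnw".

Rule — append "ox".
For "jozjqugnw" the result is "jozjqugnwox".

jozjqugnwox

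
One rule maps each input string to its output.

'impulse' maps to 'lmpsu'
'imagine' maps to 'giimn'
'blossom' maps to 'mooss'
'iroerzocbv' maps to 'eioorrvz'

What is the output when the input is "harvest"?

hrstv

What's happening: sort the characters into alphabetical order, then delete the first 2 characters.
Doing the same to "harvest": "hrstv".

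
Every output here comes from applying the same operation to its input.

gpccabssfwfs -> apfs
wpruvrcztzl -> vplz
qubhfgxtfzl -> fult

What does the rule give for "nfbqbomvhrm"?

The transformation: keep one character in every 3, starting at position 2 (positions 2nd, 5th, 8th, ...), then swap each adjacent pair of characters (1↔2, 3↔4, ...).
Applying that to "nfbqbomvhrm" gives "bfmv".

bfmv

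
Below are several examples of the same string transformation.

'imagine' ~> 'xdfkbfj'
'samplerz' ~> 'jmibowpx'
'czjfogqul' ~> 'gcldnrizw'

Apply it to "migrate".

doxqbjf

The transformation: shift every letter 3 places backward in the alphabet (wrapping around), then move the first 2 characters to the end (rotate left by 2).
Starting from "migrate": after the first operation, "jfdoxqb"; after the second, "doxqbjf".
(Check on "imagine": → "fjxdfkb" → "xdfkbfj" ✓)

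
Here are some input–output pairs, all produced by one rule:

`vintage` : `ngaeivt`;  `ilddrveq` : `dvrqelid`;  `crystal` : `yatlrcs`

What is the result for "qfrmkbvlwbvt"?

Rule — swap each adjacent pair of characters (1↔2, 3↔4, ...), then move the first 3 characters to the end (rotate left by 3).
For "qfrmkbvlwbvt", step one produces "fqmrbklvbwtv"; step two turns that into "rbklvbwtvfqm".

rbklvbwtvfqm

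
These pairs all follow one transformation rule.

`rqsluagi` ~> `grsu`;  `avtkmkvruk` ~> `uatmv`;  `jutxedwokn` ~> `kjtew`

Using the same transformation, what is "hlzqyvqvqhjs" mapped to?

What's happening: move the last 2 characters to the front (rotate right by 2), then keep every other character starting from the first (positions 1st, 3rd, 5th, ...).
Applying both steps to "hlzqyvqvqhjs": "jshlzqyvqvqh", then "jhzyqq".

jhzyqq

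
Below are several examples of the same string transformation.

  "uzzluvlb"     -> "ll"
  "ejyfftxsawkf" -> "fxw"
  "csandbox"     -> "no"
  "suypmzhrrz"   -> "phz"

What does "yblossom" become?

In each case the input is transformed by: delete the first character, then keep one character in every 3, starting at position 3 (positions 3rd, 6th, 9th, ...).
On "yblossom": the first step gives "blossom", and the second then gives "oo".

oo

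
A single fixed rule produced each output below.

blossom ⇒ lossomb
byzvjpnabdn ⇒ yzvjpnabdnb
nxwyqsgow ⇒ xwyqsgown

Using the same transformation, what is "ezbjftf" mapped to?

Looking at the pairs, the operation is to move the first character to the end.
Doing the same to "ezbjftf": "zbjftfe".

zbjftfe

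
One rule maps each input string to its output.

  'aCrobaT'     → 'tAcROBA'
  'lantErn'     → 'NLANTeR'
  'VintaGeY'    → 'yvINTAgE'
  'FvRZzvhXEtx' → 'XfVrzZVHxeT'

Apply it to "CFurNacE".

ecfURnAC

Each output is the input with this applied: move the last character to the front, then flip the case of every letter.
Applying that to "CFurNacE" gives "ecfURnAC".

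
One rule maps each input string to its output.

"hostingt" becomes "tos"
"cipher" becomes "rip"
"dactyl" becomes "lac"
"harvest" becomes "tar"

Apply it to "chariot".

tha

What's happening: swap the first and last characters, then keep only the first 3 characters.
Working it through for "chariot": intermediate "tharioc", final "tha".
(Check on "harvest": → "tarvesh" → "tar" ✓)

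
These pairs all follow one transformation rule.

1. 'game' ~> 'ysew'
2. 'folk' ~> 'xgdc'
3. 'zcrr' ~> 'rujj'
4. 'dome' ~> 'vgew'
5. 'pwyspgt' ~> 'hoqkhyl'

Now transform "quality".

The transformation: shift every letter 8 places backward in the alphabet (wrapping around).
Doing the same to "quality": "imsdalq".

imsdalq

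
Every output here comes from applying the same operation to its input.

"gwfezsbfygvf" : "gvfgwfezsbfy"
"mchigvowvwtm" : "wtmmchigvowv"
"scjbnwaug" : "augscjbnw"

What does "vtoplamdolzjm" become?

zjmvtoplamdol

The pattern: move the last 3 characters to the front (rotate right by 3).
For "vtoplamdolzjm" the result is "zjmvtoplamdol".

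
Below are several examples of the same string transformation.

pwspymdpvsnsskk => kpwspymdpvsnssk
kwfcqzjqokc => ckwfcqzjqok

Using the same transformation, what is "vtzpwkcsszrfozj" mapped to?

What's happening: move the last character to the front.
"vtzpwkcsszrfozj" → "jvtzpwkcsszrfoz".

jvtzpwkcsszrfoz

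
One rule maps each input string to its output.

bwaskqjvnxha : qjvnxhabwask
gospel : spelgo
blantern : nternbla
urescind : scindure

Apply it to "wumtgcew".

tgcewwum

The transformation: swap the front and back halves of the string, then move the last character to the front.
For "wumtgcew", step one produces "gcewwumt"; step two turns that into "tgcewwum".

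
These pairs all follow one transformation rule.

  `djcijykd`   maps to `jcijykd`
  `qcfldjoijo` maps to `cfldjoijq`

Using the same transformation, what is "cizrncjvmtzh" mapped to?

izrncjvmtzc

In each case the input is transformed by: delete the last character, then move the first character to the end.
For "cizrncjvmtzh", step one produces "cizrncjvmtz"; step two turns that into "izrncjvmtzc".
(Check on "qcfldjoijo": → "qcfldjoij" → "cfldjoijq" ✓)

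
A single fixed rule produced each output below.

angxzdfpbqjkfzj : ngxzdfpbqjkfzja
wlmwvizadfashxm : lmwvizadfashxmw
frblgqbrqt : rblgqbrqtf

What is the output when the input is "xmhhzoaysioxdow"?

mhhzoaysioxdowx

The rule is to move the first character to the end.
Applying that to "xmhhzoaysioxdow" gives "mhhzoaysioxdowx".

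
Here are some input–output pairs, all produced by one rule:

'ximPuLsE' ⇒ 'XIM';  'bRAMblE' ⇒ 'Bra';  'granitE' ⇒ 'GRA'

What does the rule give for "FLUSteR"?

flu

The pattern: flip the case of every letter, then keep only the first 3 characters.
Working it through for "FLUSteR": intermediate "flusTEr", final "flu".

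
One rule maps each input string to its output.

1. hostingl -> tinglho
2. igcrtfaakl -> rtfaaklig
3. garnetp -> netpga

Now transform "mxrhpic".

The transformation: move the first 3 characters to the end (rotate left by 3), then delete the last character.
On "mxrhpic": the first step gives "hpicmxr", and the second then gives "hpicmx".

hpicmx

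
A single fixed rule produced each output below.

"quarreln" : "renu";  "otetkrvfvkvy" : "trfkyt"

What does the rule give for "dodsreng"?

What's happening: keep every other character starting from the second (positions 2nd, 4th, 6th, ...), then move the first character to the end.
For "dodsreng", step one produces "oseg"; step two turns that into "sego".

sego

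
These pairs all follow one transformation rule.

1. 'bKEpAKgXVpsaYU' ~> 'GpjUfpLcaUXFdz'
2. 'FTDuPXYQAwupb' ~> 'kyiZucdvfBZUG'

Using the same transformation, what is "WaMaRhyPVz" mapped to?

In each case the input is transformed by: shift every letter 5 places forward in the alphabet (wrapping around), then flip the case of every letter.
Applying both steps to "WaMaRhyPVz": "BfRfWmdUAe", then "bFrFwMDuaE".

bFrFwMDuaE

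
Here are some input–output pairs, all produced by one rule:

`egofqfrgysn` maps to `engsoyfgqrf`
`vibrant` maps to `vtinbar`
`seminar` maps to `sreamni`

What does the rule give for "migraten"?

In each case the input is transformed by: take characters alternately from the front and the back (1st, last, 2nd, 2nd-last, ...).
Doing the same to "migraten": "mniegtra".

mniegtra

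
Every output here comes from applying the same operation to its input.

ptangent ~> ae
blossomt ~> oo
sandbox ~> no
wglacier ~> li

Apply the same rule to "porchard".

What's happening: keep one character in every 3, starting at position 3 (positions 3rd, 6th, 9th, ...).
For "porchard" the result is "ra".

ra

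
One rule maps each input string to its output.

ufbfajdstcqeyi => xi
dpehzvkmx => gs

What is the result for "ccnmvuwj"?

The rule is to shift every letter 3 places forward in the alphabet (wrapping around), then keep only the first 2 characters.
On "ccnmvuwj" that produces "ff".
(Check on "dpehzvkmx": → "gshkcynpa" → "gs" ✓)

ff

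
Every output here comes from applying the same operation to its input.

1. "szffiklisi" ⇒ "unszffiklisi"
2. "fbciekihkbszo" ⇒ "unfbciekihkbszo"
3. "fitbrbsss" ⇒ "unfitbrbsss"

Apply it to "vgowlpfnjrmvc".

unvgowlpfnjrmvc

Rule — prepend "un".
On "vgowlpfnjrmvc" that produces "unvgowlpfnjrmvc".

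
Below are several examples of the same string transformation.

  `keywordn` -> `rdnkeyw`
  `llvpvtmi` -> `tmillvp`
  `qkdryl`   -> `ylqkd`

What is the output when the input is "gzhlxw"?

xwgzh

Rule — swap the front and back halves of the string, then delete the first character.
"gzhlxw" → "xwgzh".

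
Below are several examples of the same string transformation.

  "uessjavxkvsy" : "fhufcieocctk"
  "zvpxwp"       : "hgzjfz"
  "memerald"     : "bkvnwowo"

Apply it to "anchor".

rybkxm

The pattern: shift every letter 10 places forward in the alphabet (wrapping around), then swap the front and back halves of the string.
"anchor" → "rybkxm".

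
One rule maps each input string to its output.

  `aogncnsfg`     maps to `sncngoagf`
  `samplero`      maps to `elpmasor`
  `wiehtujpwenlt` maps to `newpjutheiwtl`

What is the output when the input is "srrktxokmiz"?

mkoxtkrrszi

The pattern: reverse the string, then move the first 2 characters to the end (rotate left by 2).
Starting from "srrktxokmiz": after the first operation, "zimkoxtkrrs"; after the second, "mkoxtkrrszi".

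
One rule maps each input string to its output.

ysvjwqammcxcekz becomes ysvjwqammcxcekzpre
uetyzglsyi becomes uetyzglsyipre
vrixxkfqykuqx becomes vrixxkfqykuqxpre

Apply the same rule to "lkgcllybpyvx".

Each output is the input with this applied: append "pre".
"lkgcllybpyvx" → "lkgcllybpyvxpre".

lkgcllybpyvxpre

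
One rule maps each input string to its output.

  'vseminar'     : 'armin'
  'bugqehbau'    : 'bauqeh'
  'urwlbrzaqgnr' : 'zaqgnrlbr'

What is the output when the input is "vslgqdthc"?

The pattern: delete the first 3 characters, then move the first 3 characters to the end (rotate left by 3).
Working it through for "vslgqdthc": intermediate "gqdthc", final "thcgqd".

thcgqd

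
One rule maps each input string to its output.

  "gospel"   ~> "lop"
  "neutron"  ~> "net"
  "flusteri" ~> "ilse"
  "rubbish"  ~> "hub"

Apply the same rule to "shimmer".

The transformation: move the last 2 characters to the front (rotate right by 2), then keep every other character starting from the second (positions 2nd, 4th, 6th, ...).
Starting from "shimmer": after the first operation, "ershimm"; after the second, "rhm".

rhm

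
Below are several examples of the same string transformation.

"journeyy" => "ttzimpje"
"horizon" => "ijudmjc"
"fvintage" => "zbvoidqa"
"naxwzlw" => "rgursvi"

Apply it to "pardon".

ijymvk

The transformation: reverse the string, then shift every letter 5 places backward in the alphabet (wrapping around).
Applying that to "pardon" gives "ijymvk".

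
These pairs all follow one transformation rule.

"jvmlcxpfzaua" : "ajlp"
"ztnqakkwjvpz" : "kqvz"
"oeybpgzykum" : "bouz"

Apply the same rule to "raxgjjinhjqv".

gijr

In each case the input is transformed by: keep one character in every 3, starting at position 1 (positions 1st, 4th, 7th, ...), then sort the characters into alphabetical order.
Working it through for "raxgjjinhjqv": intermediate "rgij", final "gijr".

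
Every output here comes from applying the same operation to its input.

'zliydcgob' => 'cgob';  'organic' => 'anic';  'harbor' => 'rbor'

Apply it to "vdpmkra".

mkra

Looking at the pairs, the operation is to keep only the last 4 characters.
So "vdpmkra" becomes "mkra".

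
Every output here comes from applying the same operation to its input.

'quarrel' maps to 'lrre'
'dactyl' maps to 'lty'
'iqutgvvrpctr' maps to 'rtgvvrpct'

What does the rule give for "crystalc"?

The transformation: delete the first 3 characters, then move the last character to the front.
Working it through for "crystalc": intermediate "stalc", final "cstal".

cstal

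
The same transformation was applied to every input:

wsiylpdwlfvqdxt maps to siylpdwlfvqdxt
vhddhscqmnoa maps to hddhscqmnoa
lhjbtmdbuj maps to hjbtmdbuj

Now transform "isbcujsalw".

Each output is the input with this applied: delete the first character.
"isbcujsalw" → "sbcujsalw".

sbcujsalw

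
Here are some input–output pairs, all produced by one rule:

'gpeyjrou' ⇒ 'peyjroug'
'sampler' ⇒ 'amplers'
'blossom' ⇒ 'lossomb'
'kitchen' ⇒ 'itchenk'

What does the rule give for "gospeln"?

ospelng

Rule — move the first character to the end.
For "gospeln" the result is "ospelng".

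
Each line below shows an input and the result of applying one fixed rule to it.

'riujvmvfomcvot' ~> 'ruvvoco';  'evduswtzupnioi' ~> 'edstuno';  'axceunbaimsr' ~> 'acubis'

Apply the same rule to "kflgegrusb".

Looking at the pairs, the operation is to keep every other character starting from the first (positions 1st, 3rd, 5th, ...).
Applying that to "kflgegrusb" gives "klers".

klers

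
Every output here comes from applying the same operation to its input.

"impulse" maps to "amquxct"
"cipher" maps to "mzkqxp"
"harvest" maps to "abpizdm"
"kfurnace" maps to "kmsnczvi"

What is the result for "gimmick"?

ksoquuq

The transformation: move the last 2 characters to the front (rotate right by 2), then shift every letter 8 places forward in the alphabet (wrapping around).
Applying both steps to "gimmick": "ckgimmi", then "ksoquuq".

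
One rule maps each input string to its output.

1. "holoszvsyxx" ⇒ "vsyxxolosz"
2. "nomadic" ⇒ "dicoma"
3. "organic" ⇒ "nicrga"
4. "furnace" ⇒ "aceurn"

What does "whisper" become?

perhis

Rule — delete the first character, then swap the front and back halves of the string.
Starting from "whisper": after the first operation, "hisper"; after the second, "perhis".
(Check on "furnace": → "urnace" → "aceurn" ✓)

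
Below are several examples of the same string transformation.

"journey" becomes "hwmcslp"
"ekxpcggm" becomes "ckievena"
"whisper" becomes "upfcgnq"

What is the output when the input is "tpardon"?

rlnmybp

Looking at the pairs, the operation is to shift every letter 2 places backward in the alphabet (wrapping around), then take characters alternately from the front and the back (1st, last, 2nd, 2nd-last, ...).
Doing the same to "tpardon": "rlnmybp".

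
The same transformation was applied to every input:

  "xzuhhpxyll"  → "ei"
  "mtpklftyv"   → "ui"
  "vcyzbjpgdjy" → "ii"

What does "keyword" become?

uoi

The transformation: shift every letter 10 places forward in the alphabet (wrapping around), then keep only the vowels.
Starting from "keyword": after the first operation, "uoigybn"; after the second, "uoi".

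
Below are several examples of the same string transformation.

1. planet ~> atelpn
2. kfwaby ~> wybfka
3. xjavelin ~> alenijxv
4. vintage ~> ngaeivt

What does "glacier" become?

aeirlgc

The rule is to swap each adjacent pair of characters (1↔2, 3↔4, ...), then move the first 3 characters to the end (rotate left by 3).
Starting from "glacier": after the first operation, "lgcaeir"; after the second, "aeirlgc".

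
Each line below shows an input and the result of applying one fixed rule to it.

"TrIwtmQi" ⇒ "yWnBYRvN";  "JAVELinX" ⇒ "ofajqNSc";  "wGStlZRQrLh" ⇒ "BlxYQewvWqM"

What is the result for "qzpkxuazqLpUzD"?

VEUPCZFEVqUzEi

The transformation: shift every letter 5 places forward in the alphabet (wrapping around), then flip the case of every letter.
"qzpkxuazqLpUzD" → "veupczfevQuZeI" → "VEUPCZFEVqUzEi".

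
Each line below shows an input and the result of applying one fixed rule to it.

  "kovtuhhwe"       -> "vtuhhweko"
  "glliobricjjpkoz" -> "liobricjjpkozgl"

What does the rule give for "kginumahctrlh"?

inumahctrlhkg

The rule is to move the first 2 characters to the end (rotate left by 2).
For "kginumahctrlh" the result is "inumahctrlhkg".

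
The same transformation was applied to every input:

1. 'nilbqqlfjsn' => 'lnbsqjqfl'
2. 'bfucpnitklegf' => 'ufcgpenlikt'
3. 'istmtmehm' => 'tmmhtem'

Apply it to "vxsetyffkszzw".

The pattern: delete the first 2 characters, then take characters alternately from the front and the back (1st, last, 2nd, 2nd-last, ...).
"vxsetyffkszzw" → "sweztzysfkf".

sweztzysfkf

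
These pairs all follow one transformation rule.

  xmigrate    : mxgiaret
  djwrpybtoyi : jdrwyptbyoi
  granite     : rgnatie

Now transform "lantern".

In each case the input is transformed by: swap each adjacent pair of characters (1↔2, 3↔4, ...).
So "lantern" becomes "altnren".

altnren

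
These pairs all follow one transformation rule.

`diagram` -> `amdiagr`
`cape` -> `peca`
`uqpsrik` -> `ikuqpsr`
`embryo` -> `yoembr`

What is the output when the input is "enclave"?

veencla

Rule — move the last 2 characters to the front (rotate right by 2).
For "enclave" the result is "veencla".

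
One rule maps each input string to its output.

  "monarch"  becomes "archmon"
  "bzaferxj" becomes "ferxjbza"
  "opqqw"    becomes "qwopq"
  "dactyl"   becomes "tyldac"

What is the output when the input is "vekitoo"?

itoovek

In each case the input is transformed by: move the first 3 characters to the end (rotate left by 3).
Applying that to "vekitoo" gives "itoovek".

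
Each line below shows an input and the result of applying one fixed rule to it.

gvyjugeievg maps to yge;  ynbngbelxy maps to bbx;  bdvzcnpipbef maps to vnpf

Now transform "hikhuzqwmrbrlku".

The rule is to keep one character in every 3, starting at position 3 (positions 3rd, 6th, 9th, ...).
So "hikhuzqwmrbrlku" becomes "kzmru".

kzmru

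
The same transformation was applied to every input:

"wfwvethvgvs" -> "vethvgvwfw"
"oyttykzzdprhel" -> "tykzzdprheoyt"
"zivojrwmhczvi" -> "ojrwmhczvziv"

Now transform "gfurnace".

rnacgfu

The transformation: delete the last character, then move the first 3 characters to the end (rotate left by 3).
"gfurnace" → "gfurnac" → "rnacgfu".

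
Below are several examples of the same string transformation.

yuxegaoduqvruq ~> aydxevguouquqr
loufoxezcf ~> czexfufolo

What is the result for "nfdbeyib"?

bybndief

The rule is to sort the characters into alphabetical order, then take characters alternately from the front and the back (1st, last, 2nd, 2nd-last, ...).
So "nfdbeyib" becomes "bybndief".
(Check on "yuxegaoduqvruq": → "adegoqqruuuvxy" → "aydxevguouquqr" ✓)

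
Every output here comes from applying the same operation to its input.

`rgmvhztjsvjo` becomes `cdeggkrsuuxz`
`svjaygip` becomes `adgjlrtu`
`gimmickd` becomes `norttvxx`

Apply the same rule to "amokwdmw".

Rule — shift every letter 11 places forward in the alphabet (wrapping around), then sort the characters into alphabetical order.
For "amokwdmw", step one produces "lxzvhoxh"; step two turns that into "hhlovxxz".

hhlovxxz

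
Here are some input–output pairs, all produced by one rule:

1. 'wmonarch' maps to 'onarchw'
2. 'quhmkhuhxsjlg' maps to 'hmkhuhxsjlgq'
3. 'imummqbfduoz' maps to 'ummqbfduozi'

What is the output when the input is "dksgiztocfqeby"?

sgiztocfqebyd

What's happening: move the first character to the end, then delete the first character.
Applying that to "dksgiztocfqeby" gives "sgiztocfqebyd".
(Check on "wmonarch": → "monarchw" → "onarchw" ✓)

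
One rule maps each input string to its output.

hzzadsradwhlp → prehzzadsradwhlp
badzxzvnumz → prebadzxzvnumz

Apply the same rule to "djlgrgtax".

The rule is to prepend "pre".
On "djlgrgtax" that produces "predjlgrgtax".

predjlgrgtax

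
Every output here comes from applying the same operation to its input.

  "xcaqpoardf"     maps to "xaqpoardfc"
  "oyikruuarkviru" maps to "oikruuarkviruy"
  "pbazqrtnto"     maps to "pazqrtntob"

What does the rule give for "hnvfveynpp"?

The rule is to move the first character to the end, then swap the first and last characters.
On "hnvfveynpp": the first step gives "nvfveynpph", and the second then gives "hvfveynppn".

hvfveynppn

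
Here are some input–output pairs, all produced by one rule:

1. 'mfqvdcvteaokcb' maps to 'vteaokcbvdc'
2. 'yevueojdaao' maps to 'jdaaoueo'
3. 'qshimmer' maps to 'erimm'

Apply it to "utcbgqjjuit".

In each case the input is transformed by: delete the first 3 characters, then move the first 3 characters to the end (rotate left by 3).
Starting from "utcbgqjjuit": after the first operation, "bgqjjuit"; after the second, "jjuitbgq".

jjuitbgq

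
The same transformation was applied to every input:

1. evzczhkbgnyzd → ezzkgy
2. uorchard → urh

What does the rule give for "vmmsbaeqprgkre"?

The transformation: delete the last 2 characters, then keep every other character starting from the first (positions 1st, 3rd, 5th, ...).
For "vmmsbaeqprgkre", step one produces "vmmsbaeqprgk"; step two turns that into "vmbepg".

vmbepg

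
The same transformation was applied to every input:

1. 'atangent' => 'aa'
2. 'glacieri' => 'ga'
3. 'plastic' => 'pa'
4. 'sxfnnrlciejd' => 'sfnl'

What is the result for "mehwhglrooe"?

Rule — keep every other character starting from the first (positions 1st, 3rd, 5th, ...), then delete the last 2 characters.
Starting from "mehwhglrooe": after the first operation, "mhhloe"; after the second, "mhhl".

mhhl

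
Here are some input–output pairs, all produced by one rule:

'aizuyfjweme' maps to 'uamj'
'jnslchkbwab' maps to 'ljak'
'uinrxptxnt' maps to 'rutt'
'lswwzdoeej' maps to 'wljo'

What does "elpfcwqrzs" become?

fesq

The transformation: keep one character in every 3, starting at position 1 (positions 1st, 4th, 7th, ...), then swap each adjacent pair of characters (1↔2, 3↔4, ...).
So "elpfcwqrzs" becomes "fesq".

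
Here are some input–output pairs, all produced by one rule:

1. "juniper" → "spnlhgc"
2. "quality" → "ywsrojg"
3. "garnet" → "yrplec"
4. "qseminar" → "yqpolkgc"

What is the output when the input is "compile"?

What's happening: shift every letter 2 places backward in the alphabet (wrapping around), then sort the characters into reverse alphabetical order.
"compile" → "amkngjc" → "nmkjgca".
(Check on "qseminar": → "oqckglyp" → "yqpolkgc" ✓)

nmkjgca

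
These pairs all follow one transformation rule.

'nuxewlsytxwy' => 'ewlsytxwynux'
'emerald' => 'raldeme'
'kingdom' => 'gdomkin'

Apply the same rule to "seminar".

inarsem

The transformation: move the first 3 characters to the end (rotate left by 3).
Applying that to "seminar" gives "inarsem".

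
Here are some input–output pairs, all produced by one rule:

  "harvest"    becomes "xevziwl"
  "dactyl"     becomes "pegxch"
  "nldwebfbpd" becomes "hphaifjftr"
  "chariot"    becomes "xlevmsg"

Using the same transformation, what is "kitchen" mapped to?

rmxglio

The rule is to swap the first and last characters, then shift every letter 4 places forward in the alphabet (wrapping around).
Applying that to "kitchen" gives "rmxglio".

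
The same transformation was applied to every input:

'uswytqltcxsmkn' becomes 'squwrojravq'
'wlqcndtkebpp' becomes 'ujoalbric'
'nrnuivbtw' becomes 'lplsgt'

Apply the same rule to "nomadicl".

What's happening: delete the last 3 characters, then shift every letter 2 places backward in the alphabet (wrapping around).
On "nomadicl" that produces "lmkyb".

lmkyb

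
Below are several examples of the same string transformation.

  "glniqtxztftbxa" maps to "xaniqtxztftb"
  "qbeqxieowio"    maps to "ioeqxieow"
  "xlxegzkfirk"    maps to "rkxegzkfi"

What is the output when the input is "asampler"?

What's happening: delete the first 2 characters, then move the last 2 characters to the front (rotate right by 2).
Starting from "asampler": after the first operation, "ampler"; after the second, "erampl".
(Check on "glniqtxztftbxa": → "niqtxztftbxa" → "xaniqtxztftb" ✓)

erampl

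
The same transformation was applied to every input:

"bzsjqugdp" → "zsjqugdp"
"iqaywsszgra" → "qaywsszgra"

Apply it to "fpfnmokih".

pfnmokih

The transformation: delete the first character.
For "fpfnmokih" the result is "pfnmokih".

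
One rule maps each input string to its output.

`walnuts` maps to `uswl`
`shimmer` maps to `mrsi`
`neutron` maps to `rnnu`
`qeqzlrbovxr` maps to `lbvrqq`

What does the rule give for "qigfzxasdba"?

zadaqg

What's happening: keep every other character starting from the first (positions 1st, 3rd, 5th, ...), then move the first 2 characters to the end (rotate left by 2).
On "qigfzxasdba": the first step gives "qgzada", and the second then gives "zadaqg".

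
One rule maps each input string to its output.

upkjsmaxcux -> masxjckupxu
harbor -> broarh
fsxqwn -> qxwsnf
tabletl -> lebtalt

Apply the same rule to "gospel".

pseolg

Each output is the input with this applied: take characters alternately from the front and the back (1st, last, 2nd, 2nd-last, ...), then reverse the string.
Starting from "gospel": after the first operation, "gloesp"; after the second, "pseolg".
(Check on "tabletl": → "tlatbel" → "lebtalt" ✓)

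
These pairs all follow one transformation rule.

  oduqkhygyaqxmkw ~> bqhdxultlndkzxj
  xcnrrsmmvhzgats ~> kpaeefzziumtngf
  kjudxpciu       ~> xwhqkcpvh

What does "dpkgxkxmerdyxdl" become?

In each case the input is transformed by: shift every letter 13 places forward in the alphabet (wrapping around) — i.e. ROT13.
"dpkgxkxmerdyxdl" → "qcxtkxkzreqlkqy".

qcxtkxkzreqlkqy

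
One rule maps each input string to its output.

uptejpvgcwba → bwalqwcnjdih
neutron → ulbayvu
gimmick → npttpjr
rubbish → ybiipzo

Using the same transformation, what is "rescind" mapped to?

ylzjpuk

Looking at the pairs, the operation is to shift every letter 7 places forward in the alphabet (wrapping around).
For "rescind" the result is "ylzjpuk".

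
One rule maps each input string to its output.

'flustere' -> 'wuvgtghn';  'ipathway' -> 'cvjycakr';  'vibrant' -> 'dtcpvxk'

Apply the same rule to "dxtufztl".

vwhbvnfz

The pattern: shift every letter 2 places forward in the alphabet (wrapping around), then move the first 2 characters to the end (rotate left by 2).
"dxtufztl" → "fzvwhbvn" → "vwhbvnfz".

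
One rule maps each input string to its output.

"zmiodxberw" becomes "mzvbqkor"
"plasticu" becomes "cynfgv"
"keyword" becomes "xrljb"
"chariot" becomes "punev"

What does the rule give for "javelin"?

Looking at the pairs, the operation is to shift every letter 13 places forward in the alphabet (wrapping around) — i.e. ROT13, then delete the last 2 characters.
Applying both steps to "javelin": "wniryva", then "wniry".
(Check on "keyword": → "xrljbeq" → "xrljb" ✓)

wniry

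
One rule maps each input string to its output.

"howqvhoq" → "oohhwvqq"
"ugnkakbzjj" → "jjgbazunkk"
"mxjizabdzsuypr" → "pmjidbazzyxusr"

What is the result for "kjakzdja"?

Each output is the input with this applied: sort the characters into reverse alphabetical order, then swap the front and back halves of the string.
On "kjakzdja" that produces "jdaazkkj".

jdaazkkj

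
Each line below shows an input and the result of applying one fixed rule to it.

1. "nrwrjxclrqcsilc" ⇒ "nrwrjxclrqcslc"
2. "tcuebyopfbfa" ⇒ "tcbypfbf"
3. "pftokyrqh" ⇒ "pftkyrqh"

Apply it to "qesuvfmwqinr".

qsvfmwqnr

Each output is the input with this applied: remove every vowel.
Doing the same to "qesuvfmwqinr": "qsvfmwqnr".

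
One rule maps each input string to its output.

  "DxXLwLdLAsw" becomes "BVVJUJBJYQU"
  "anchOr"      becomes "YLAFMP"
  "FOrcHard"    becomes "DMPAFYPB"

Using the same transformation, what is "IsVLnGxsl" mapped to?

GQTJLEVQJ

Looking at the pairs, the operation is to shift every letter 2 places backward in the alphabet (wrapping around), then convert every letter to uppercase.
Starting from "IsVLnGxsl": after the first operation, "GqTJlEvqj"; after the second, "GQTJLEVQJ".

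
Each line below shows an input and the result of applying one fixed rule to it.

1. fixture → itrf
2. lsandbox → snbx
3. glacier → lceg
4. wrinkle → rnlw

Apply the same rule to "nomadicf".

Looking at the pairs, the operation is to move the first character to the end, then keep every other character starting from the first (positions 1st, 3rd, 5th, ...).
"nomadicf" → "omadicfn" → "oaif".

oaif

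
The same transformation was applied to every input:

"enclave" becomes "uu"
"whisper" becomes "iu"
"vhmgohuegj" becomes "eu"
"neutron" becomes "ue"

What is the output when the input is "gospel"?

The transformation: shift every letter 10 places backward in the alphabet (wrapping around), then keep only the vowels.
Starting from "gospel": after the first operation, "weifub"; after the second, "eiu".

eiu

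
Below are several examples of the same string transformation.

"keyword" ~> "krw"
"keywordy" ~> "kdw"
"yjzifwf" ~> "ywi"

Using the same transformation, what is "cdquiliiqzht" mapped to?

chui

What's happening: take characters alternately from the front and the back (1st, last, 2nd, 2nd-last, ...), then keep one character in every 3, starting at position 1 (positions 1st, 4th, 7th, ...).
"cdquiliiqzht" → "ctdhqzuqiili" → "chui".
(Check on "yjzifwf": → "yfjwzfi" → "ywi" ✓)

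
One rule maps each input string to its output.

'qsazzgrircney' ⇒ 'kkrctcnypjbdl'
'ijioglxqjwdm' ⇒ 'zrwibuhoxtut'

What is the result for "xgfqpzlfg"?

Looking at the pairs, the operation is to shift every letter 11 places forward in the alphabet (wrapping around), then move the first 3 characters to the end (rotate left by 3).
On "xgfqpzlfg": the first step gives "irqbakwqr", and the second then gives "bakwqrirq".

bakwqrirq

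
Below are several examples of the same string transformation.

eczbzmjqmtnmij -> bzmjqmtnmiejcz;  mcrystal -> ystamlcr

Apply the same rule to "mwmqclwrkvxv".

Rule — swap the first and last characters, then move the first 3 characters to the end (rotate left by 3).
"mwmqclwrkvxv" → "vwmqclwrkvxm" → "qclwrkvxmvwm".

qclwrkvxmvwm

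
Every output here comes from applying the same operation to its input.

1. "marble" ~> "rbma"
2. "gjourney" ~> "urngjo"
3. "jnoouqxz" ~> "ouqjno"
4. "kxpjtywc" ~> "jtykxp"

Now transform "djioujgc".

oujdji

In each case the input is transformed by: delete the last 2 characters, then swap the front and back halves of the string.
Starting from "djioujgc": after the first operation, "djiouj"; after the second, "oujdji".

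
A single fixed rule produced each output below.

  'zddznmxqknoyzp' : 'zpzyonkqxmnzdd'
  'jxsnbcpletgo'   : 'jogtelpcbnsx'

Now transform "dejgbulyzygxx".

dxxgyzylubgje

The rule is to reverse the string, then move the last character to the front.
Doing the same to "dejgbulyzygxx": "dxxgyzylubgje".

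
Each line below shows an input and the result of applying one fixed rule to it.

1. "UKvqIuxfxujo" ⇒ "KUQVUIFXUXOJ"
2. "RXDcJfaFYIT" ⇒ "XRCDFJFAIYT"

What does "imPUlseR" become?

MIUPSLRE

Looking at the pairs, the operation is to swap each adjacent pair of characters (1↔2, 3↔4, ...), then convert every letter to uppercase.
On "imPUlseR": the first step gives "miUPslRe", and the second then gives "MIUPSLRE".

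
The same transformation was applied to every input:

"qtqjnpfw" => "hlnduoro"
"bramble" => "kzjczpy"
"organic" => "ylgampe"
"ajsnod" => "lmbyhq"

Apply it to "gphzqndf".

The transformation: move the first 3 characters to the end (rotate left by 3), then shift every letter 2 places backward in the alphabet (wrapping around).
For "gphzqndf", step one produces "zqndfgph"; step two turns that into "xolbdenf".
(Check on "bramble": → "mblebra" → "kzjczpy" ✓)

xolbdenf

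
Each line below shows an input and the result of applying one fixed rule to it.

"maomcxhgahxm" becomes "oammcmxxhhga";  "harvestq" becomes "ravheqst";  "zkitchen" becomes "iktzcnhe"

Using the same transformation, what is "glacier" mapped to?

alcgire

The rule is to move the first 2 characters to the end (rotate left by 2), then take characters alternately from the front and the back (1st, last, 2nd, 2nd-last, ...).
For "glacier", step one produces "aciergl"; step two turns that into "alcgire".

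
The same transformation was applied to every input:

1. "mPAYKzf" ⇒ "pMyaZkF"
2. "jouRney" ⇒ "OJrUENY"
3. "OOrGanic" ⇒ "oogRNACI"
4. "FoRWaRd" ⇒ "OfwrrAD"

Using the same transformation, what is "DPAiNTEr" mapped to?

The rule is to swap each adjacent pair of characters (1↔2, 3↔4, ...), then flip the case of every letter.
Applying both steps to "DPAiNTEr": "PDiATNrE", then "pdIatnRe".
(Check on "jouRney": → "ojRueny" → "OJrUENY" ✓)

pdIatnRe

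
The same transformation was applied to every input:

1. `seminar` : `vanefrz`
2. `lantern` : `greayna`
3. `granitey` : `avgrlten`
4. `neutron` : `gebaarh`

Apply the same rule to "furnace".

anprshe

The transformation: shift every letter 13 places forward in the alphabet (wrapping around) — i.e. ROT13, then move the first 3 characters to the end (rotate left by 3).
On "furnace": the first step gives "sheanpr", and the second then gives "anprshe".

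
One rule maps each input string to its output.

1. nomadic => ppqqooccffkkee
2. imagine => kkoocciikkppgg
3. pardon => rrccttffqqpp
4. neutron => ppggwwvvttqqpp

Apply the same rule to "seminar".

uuggookkppcctt

The pattern: shift every letter 2 places forward in the alphabet (wrapping around), then double every character.
Applying that to "seminar" gives "uuggookkppcctt".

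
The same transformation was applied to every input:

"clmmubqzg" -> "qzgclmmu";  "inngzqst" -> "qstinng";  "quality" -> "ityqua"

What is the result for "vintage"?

agevin

The rule is to move the last 3 characters to the front (rotate right by 3), then delete the last character.
Applying both steps to "vintage": "agevint", then "agevin".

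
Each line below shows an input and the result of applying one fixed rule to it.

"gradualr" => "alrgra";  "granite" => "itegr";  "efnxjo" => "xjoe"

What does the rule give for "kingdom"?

The pattern: move the last 3 characters to the front (rotate right by 3), then delete the last 2 characters.
"kingdom" → "domking" → "domki".

domki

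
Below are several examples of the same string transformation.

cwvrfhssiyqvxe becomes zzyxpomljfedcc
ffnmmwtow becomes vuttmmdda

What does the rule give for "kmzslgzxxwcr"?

Rule — shift every letter 7 places forward in the alphabet (wrapping around), then sort the characters into reverse alphabetical order.
So "kmzslgzxxwcr" becomes "zytsrnjggeed".

zytsrnjggeed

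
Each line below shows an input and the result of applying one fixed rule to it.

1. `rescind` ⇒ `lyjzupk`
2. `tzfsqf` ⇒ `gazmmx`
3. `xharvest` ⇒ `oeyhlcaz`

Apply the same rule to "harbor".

The pattern: swap each adjacent pair of characters (1↔2, 3↔4, ...), then shift every letter 7 places forward in the alphabet (wrapping around).
Working it through for "harbor": intermediate "ahbrro", final "hoiyyv".

hoiyyv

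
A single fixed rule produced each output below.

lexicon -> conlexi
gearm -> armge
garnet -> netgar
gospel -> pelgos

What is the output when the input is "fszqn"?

The rule is to move the last 3 characters to the front (rotate right by 3).
Doing the same to "fszqn": "zqnfs".

zqnfs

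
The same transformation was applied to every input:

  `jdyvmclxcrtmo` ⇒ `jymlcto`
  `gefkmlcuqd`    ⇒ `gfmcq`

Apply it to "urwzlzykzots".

uwlyzt

What's happening: keep every other character starting from the first (positions 1st, 3rd, 5th, ...).
Doing the same to "urwzlzykzots": "uwlyzt".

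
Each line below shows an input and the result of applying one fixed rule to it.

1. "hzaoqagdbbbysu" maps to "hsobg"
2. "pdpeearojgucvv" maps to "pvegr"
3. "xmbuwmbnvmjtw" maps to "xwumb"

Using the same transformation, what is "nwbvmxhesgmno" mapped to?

novgh

What's happening: keep one character in every 3, starting at position 1 (positions 1st, 4th, 7th, ...), then take characters alternately from the front and the back (1st, last, 2nd, 2nd-last, ...).
"nwbvmxhesgmno" → "nvhgo" → "novgh".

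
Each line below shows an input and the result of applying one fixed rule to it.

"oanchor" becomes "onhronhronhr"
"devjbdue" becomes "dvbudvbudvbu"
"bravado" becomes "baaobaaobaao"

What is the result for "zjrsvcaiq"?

zrvaqzrvaqzrvaq

In each case the input is transformed by: keep every other character starting from the first (positions 1st, 3rd, 5th, ...), then write the whole string 3 times in a row.
On "zjrsvcaiq": the first step gives "zrvaq", and the second then gives "zrvaqzrvaqzrvaq".
(Check on "bravado": → "baao" → "baaobaaobaao" ✓)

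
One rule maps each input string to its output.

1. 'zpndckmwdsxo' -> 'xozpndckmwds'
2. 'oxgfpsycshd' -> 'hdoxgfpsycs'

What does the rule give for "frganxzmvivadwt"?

wtfrganxzmvivad

The pattern: move the last 2 characters to the front (rotate right by 2).
Doing the same to "frganxzmvivadwt": "wtfrganxzmvivad".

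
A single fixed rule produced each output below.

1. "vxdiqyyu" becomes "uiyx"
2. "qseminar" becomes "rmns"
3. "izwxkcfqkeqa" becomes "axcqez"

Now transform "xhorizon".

Looking at the pairs, the operation is to keep every other character starting from the second (positions 2nd, 4th, 6th, ...), then swap the first and last characters.
For "xhorizon", step one produces "hrzn"; step two turns that into "nrzh".

nrzh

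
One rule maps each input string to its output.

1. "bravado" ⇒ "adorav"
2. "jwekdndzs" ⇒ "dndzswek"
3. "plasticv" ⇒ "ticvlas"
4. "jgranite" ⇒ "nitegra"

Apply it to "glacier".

What's happening: delete the first character, then move the first 3 characters to the end (rotate left by 3).
Applying both steps to "glacier": "lacier", then "ierlac".
(Check on "jgranite": → "granite" → "nitegra" ✓)

ierlac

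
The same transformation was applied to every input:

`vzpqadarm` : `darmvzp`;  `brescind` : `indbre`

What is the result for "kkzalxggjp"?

xggjpkkz

Looking at the pairs, the operation is to move the first 3 characters to the end (rotate left by 3), then delete the first 2 characters.
Applying both steps to "kkzalxggjp": "alxggjpkkz", then "xggjpkkz".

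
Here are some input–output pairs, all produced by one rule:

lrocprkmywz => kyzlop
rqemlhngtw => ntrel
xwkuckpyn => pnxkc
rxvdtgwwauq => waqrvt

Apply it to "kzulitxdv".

xvkui

In each case the input is transformed by: keep every other character starting from the first (positions 1st, 3rd, 5th, ...), then move the first 3 characters to the end (rotate left by 3).
"kzulitxdv" → "kuixv" → "xvkui".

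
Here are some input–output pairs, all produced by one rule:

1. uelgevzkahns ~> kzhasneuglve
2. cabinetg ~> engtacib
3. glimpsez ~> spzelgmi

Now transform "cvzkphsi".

hpisvckz

The transformation: swap the front and back halves of the string, then swap each adjacent pair of characters (1↔2, 3↔4, ...).
On "cvzkphsi": the first step gives "phsicvzk", and the second then gives "hpisvckz".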